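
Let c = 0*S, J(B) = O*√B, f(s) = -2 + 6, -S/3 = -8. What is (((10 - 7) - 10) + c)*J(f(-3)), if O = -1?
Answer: 14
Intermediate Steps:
S = 24 (S = -3*(-8) = 24)
f(s) = 4
J(B) = -√B
c = 0 (c = 0*24 = 0)
(((10 - 7) - 10) + c)*J(f(-3)) = (((10 - 7) - 10) + 0)*(-√4) = ((3 - 10) + 0)*(-1*2) = (-7 + 0)*(-2) = -7*(-2) = 14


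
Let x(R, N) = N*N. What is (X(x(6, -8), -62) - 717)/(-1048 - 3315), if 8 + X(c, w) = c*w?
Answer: 4693/4363 ≈ 1.0756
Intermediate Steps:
x(R, N) = N**2
X(c, w) = -8 + c*w
(X(x(6, -8), -62) - 717)/(-1048 - 3315) = ((-8 + (-8)**2*(-62)) - 717)/(-1048 - 3315) = ((-8 + 64*(-62)) - 717)/(-4363) = ((-8 - 3968) - 717)*(-1/4363) = (-3976 - 717)*(-1/4363) = -4693*(-1/4363) = 4693/4363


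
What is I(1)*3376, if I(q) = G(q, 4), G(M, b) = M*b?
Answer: 13504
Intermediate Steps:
I(q) = 4*q (I(q) = q*4 = 4*q)
I(1)*3376 = (4*1)*3376 = 4*3376 = 13504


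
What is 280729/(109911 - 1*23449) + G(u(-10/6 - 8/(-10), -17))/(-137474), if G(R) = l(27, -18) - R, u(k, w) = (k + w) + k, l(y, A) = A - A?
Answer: 144717445592/44573538705 ≈ 3.2467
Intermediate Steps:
l(y, A) = 0
u(k, w) = w + 2*k
G(R) = -R (G(R) = 0 - R = -R)
280729/(109911 - 1*23449) + G(u(-10/6 - 8/(-10), -17))/(-137474) = 280729/(109911 - 1*23449) - (-17 + 2*(-10/6 - 8/(-10)))/(-137474) = 280729/(109911 - 23449) - (-17 + 2*(-10*⅙ - 8*(-⅒)))*(-1/137474) = 280729/86462 - (-17 + 2*(-5/3 + ⅘))*(-1/137474) = 280729*(1/86462) - (-17 + 2*(-13/15))*(-1/137474) = 280729/86462 - (-17 - 26/15)*(-1/137474) = 280729/86462 - 1*(-281/15)*(-1/137474) = 280729/86462 + (281/15)*(-1/137474) = 280729/86462 - 281/2062110 = 144717445592/44573538705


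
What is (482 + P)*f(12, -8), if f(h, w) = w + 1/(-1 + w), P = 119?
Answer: -43873/9 ≈ -4874.8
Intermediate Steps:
(482 + P)*f(12, -8) = (482 + 119)*((1 + (-8)² - 1*(-8))/(-1 - 8)) = 601*((1 + 64 + 8)/(-9)) = 601*(-⅑*73) = 601*(-73/9) = -43873/9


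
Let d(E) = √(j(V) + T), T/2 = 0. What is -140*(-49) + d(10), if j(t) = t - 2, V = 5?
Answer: 6860 + √3 ≈ 6861.7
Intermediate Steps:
T = 0 (T = 2*0 = 0)
j(t) = -2 + t
d(E) = √3 (d(E) = √((-2 + 5) + 0) = √(3 + 0) = √3)
-140*(-49) + d(10) = -140*(-49) + √3 = 6860 + √3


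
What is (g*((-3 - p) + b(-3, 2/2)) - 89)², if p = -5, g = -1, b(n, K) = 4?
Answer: 9025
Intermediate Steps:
(g*((-3 - p) + b(-3, 2/2)) - 89)² = (-((-3 - 1*(-5)) + 4) - 89)² = (-((-3 + 5) + 4) - 89)² = (-(2 + 4) - 89)² = (-1*6 - 89)² = (-6 - 89)² = (-95)² = 9025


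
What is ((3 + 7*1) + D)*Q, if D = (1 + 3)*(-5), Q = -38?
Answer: 380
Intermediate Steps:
D = -20 (D = 4*(-5) = -20)
((3 + 7*1) + D)*Q = ((3 + 7*1) - 20)*(-38) = ((3 + 7) - 20)*(-38) = (10 - 20)*(-38) = -10*(-38) = 380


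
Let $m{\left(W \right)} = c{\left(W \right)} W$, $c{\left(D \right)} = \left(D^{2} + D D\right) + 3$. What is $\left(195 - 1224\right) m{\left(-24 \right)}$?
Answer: $28523880$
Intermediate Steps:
$c{\left(D \right)} = 3 + 2 D^{2}$ ($c{\left(D \right)} = \left(D^{2} + D^{2}\right) + 3 = 2 D^{2} + 3 = 3 + 2 D^{2}$)
$m{\left(W \right)} = W \left(3 + 2 W^{2}\right)$ ($m{\left(W \right)} = \left(3 + 2 W^{2}\right) W = W \left(3 + 2 W^{2}\right)$)
$\left(195 - 1224\right) m{\left(-24 \right)} = \left(195 - 1224\right) \left(- 24 \left(3 + 2 \left(-24\right)^{2}\right)\right) = - 1029 \left(- 24 \left(3 + 2 \cdot 576\right)\right) = - 1029 \left(- 24 \left(3 + 1152\right)\right) = - 1029 \left(\left(-24\right) 1155\right) = \left(-1029\right) \left(-27720\right) = 28523880$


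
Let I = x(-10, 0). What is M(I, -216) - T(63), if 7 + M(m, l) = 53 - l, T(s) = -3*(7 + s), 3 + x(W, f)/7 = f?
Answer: 472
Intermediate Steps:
x(W, f) = -21 + 7*f
T(s) = -21 - 3*s
I = -21 (I = -21 + 7*0 = -21 + 0 = -21)
M(m, l) = 46 - l (M(m, l) = -7 + (53 - l) = 46 - l)
M(I, -216) - T(63) = (46 - 1*(-216)) - (-21 - 3*63) = (46 + 216) - (-21 - 189) = 262 - 1*(-210) = 262 + 210 = 472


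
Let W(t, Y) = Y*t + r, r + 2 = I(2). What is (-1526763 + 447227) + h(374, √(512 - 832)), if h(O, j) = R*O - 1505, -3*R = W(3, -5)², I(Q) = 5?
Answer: -1098993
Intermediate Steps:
r = 3 (r = -2 + 5 = 3)
W(t, Y) = 3 + Y*t (W(t, Y) = Y*t + 3 = 3 + Y*t)
R = -48 (R = -(3 - 5*3)²/3 = -(3 - 15)²/3 = -⅓*(-12)² = -⅓*144 = -48)
h(O, j) = -1505 - 48*O (h(O, j) = -48*O - 1505 = -1505 - 48*O)
(-1526763 + 447227) + h(374, √(512 - 832)) = (-1526763 + 447227) + (-1505 - 48*374) = -1079536 + (-1505 - 17952) = -1079536 - 19457 = -1098993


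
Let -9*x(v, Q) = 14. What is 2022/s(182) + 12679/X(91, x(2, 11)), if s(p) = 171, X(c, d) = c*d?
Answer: -5645651/72618 ≈ -77.745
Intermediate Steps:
x(v, Q) = -14/9 (x(v, Q) = -1/9*14 = -14/9)
2022/s(182) + 12679/X(91, x(2, 11)) = 2022/171 + 12679/((91*(-14/9))) = 2022*(1/171) + 12679/(-1274/9) = 674/57 + 12679*(-9/1274) = 674/57 - 114111/1274 = -5645651/72618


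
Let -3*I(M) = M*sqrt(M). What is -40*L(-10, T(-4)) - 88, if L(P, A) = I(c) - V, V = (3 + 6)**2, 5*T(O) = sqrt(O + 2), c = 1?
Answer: 9496/3 ≈ 3165.3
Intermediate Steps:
T(O) = sqrt(2 + O)/5 (T(O) = sqrt(O + 2)/5 = sqrt(2 + O)/5)
V = 81 (V = 9**2 = 81)
I(M) = -M**(3/2)/3 (I(M) = -M*sqrt(M)/3 = -M**(3/2)/3)
L(P, A) = -244/3 (L(P, A) = -1**(3/2)/3 - 1*81 = -1/3*1 - 81 = -1/3 - 81 = -244/3)
-40*L(-10, T(-4)) - 88 = -40*(-244/3) - 88 = 9760/3 - 88 = 9496/3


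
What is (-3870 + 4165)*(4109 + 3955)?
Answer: 2378880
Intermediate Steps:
(-3870 + 4165)*(4109 + 3955) = 295*8064 = 2378880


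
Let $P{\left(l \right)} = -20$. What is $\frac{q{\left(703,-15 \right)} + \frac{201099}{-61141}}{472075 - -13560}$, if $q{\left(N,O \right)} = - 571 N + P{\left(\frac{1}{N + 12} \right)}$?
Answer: $- \frac{24544216152}{29692209535} \approx -0.82662$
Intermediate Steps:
$q{\left(N,O \right)} = -20 - 571 N$ ($q{\left(N,O \right)} = - 571 N - 20 = -20 - 571 N$)
$\frac{q{\left(703,-15 \right)} + \frac{201099}{-61141}}{472075 - -13560} = \frac{\left(-20 - 401413\right) + \frac{201099}{-61141}}{472075 - -13560} = \frac{\left(-20 - 401413\right) + 201099 \left(- \frac{1}{61141}\right)}{472075 + \left(-108 + 13668\right)} = \frac{-401433 - \frac{201099}{61141}}{472075 + 13560} = - \frac{24544216152}{61141 \cdot 485635} = \left(- \frac{24544216152}{61141}\right) \frac{1}{485635} = - \frac{24544216152}{29692209535}$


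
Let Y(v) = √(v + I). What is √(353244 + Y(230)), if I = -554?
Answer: √(353244 + 18*I) ≈ 594.34 + 0.02*I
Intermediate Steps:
Y(v) = √(-554 + v) (Y(v) = √(v - 554) = √(-554 + v))
√(353244 + Y(230)) = √(353244 + √(-554 + 230)) = √(353244 + √(-324)) = √(353244 + 18*I)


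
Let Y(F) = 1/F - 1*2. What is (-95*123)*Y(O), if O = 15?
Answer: 22591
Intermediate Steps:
Y(F) = -2 + 1/F (Y(F) = 1/F - 2 = -2 + 1/F)
(-95*123)*Y(O) = (-95*123)*(-2 + 1/15) = -11685*(-2 + 1/15) = -11685*(-29/15) = 22591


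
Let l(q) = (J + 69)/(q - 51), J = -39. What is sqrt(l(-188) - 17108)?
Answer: I*sqrt(977233238)/239 ≈ 130.8*I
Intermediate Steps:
l(q) = 30/(-51 + q) (l(q) = (-39 + 69)/(q - 51) = 30/(-51 + q))
sqrt(l(-188) - 17108) = sqrt(30/(-51 - 188) - 17108) = sqrt(30/(-239) - 17108) = sqrt(30*(-1/239) - 17108) = sqrt(-30/239 - 17108) = sqrt(-4088842/239) = I*sqrt(977233238)/239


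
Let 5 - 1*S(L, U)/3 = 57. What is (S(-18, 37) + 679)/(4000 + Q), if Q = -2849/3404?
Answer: 48116/367923 ≈ 0.13078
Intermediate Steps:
Q = -77/92 (Q = -2849*1/3404 = -77/92 ≈ -0.83696)
S(L, U) = -156 (S(L, U) = 15 - 3*57 = 15 - 171 = -156)
(S(-18, 37) + 679)/(4000 + Q) = (-156 + 679)/(4000 - 77/92) = 523/(367923/92) = 523*(92/367923) = 48116/367923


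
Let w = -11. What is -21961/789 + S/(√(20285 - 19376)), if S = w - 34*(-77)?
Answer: -21961/789 + 869*√101/101 ≈ 58.635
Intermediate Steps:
S = 2607 (S = -11 - 34*(-77) = -11 + 2618 = 2607)
-21961/789 + S/(√(20285 - 19376)) = -21961/789 + 2607/(√(20285 - 19376)) = -21961*1/789 + 2607/(√909) = -21961/789 + 2607/((3*√101)) = -21961/789 + 2607*(√101/303) = -21961/789 + 869*√101/101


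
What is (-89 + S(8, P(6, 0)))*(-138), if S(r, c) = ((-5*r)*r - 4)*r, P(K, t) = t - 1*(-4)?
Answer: 369978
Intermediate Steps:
P(K, t) = 4 + t (P(K, t) = t + 4 = 4 + t)
S(r, c) = r*(-4 - 5*r**2) (S(r, c) = (-5*r**2 - 4)*r = (-4 - 5*r**2)*r = r*(-4 - 5*r**2))
(-89 + S(8, P(6, 0)))*(-138) = (-89 - 1*8*(4 + 5*8**2))*(-138) = (-89 - 1*8*(4 + 5*64))*(-138) = (-89 - 1*8*(4 + 320))*(-138) = (-89 - 1*8*324)*(-138) = (-89 - 2592)*(-138) = -2681*(-138) = 369978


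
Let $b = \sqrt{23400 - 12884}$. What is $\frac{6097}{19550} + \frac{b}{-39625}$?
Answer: $\frac{6097}{19550} - \frac{2 \sqrt{2629}}{39625} \approx 0.30928$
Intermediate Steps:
$b = 2 \sqrt{2629}$ ($b = \sqrt{10516} = 2 \sqrt{2629} \approx 102.55$)
$\frac{6097}{19550} + \frac{b}{-39625} = \frac{6097}{19550} + \frac{2 \sqrt{2629}}{-39625} = 6097 \cdot \frac{1}{19550} + 2 \sqrt{2629} \left(- \frac{1}{39625}\right) = \frac{6097}{19550} - \frac{2 \sqrt{2629}}{39625}$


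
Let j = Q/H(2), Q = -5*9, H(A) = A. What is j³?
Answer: -91125/8 ≈ -11391.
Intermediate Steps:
Q = -45
j = -45/2 ≈ -22.500
j³ = (-45/2)³ = -91125/8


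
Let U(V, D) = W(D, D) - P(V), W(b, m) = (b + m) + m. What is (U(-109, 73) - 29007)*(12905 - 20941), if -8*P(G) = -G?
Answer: 462461755/2 ≈ 2.3123e+8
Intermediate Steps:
P(G) = G/8 (P(G) = -(-1)*G/8 = G/8)
W(b, m) = b + 2*m
U(V, D) = 3*D - V/8 (U(V, D) = (D + 2*D) - V/8 = 3*D - V/8)
(U(-109, 73) - 29007)*(12905 - 20941) = ((3*73 - ⅛*(-109)) - 29007)*(12905 - 20941) = ((219 + 109/8) - 29007)*(-8036) = (1861/8 - 29007)*(-8036) = -230195/8*(-8036) = 462461755/2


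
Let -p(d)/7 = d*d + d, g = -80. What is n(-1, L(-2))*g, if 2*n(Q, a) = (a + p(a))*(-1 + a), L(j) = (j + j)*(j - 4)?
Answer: 3841920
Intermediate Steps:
L(j) = 2*j*(-4 + j) (L(j) = (2*j)*(-4 + j) = 2*j*(-4 + j))
p(d) = -7*d - 7*d**2 (p(d) = -7*(d*d + d) = -7*(d**2 + d) = -7*(d + d**2) = -7*d - 7*d**2)
n(Q, a) = (-1 + a)*(a - 7*a*(1 + a))/2 (n(Q, a) = ((a - 7*a*(1 + a))*(-1 + a))/2 = ((-1 + a)*(a - 7*a*(1 + a)))/2 = (-1 + a)*(a - 7*a*(1 + a))/2)
n(-1, L(-2))*g = ((2*(-2)*(-4 - 2))*(6 + 2*(-2)*(-4 - 2) - 7*16*(-4 - 2)**2)/2)*(-80) = ((2*(-2)*(-6))*(6 + 2*(-2)*(-6) - 7*(2*(-2)*(-6))**2)/2)*(-80) = ((1/2)*24*(6 + 24 - 7*24**2))*(-80) = ((1/2)*24*(6 + 24 - 7*576))*(-80) = ((1/2)*24*(6 + 24 - 4032))*(-80) = ((1/2)*24*(-4002))*(-80) = -48024*(-80) = 3841920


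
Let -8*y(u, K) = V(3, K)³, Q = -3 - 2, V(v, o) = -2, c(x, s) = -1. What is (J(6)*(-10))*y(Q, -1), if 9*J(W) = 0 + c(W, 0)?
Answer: 10/9 ≈ 1.1111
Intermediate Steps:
Q = -5
y(u, K) = 1 (y(u, K) = -⅛*(-2)³ = -⅛*(-8) = 1)
J(W) = -⅑ (J(W) = (0 - 1)/9 = (⅑)*(-1) = -⅑)
(J(6)*(-10))*y(Q, -1) = -⅑*(-10)*1 = (10/9)*1 = 10/9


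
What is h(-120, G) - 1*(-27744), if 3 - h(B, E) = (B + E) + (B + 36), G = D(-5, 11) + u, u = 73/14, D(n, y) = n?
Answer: 391311/14 ≈ 27951.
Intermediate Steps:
u = 73/14 (u = 73*(1/14) = 73/14 ≈ 5.2143)
G = 3/14 (G = -5 + 73/14 = 3/14 ≈ 0.21429)
h(B, E) = -33 - E - 2*B (h(B, E) = 3 - ((B + E) + (B + 36)) = 3 - ((B + E) + (36 + B)) = 3 - (36 + E + 2*B) = 3 + (-36 - E - 2*B) = -33 - E - 2*B)
h(-120, G) - 1*(-27744) = (-33 - 1*3/14 - 2*(-120)) - 1*(-27744) = (-33 - 3/14 + 240) + 27744 = 2895/14 + 27744 = 391311/14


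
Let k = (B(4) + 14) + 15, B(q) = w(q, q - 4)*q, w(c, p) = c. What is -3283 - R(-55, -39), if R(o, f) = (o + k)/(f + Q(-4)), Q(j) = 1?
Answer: -62382/19 ≈ -3283.3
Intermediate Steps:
B(q) = q² (B(q) = q*q = q²)
k = 45 (k = (4² + 14) + 15 = (16 + 14) + 15 = 30 + 15 = 45)
R(o, f) = (45 + o)/(1 + f) (R(o, f) = (o + 45)/(f + 1) = (45 + o)/(1 + f))
-3283 - R(-55, -39) = -3283 - (45 - 55)/(1 - 39) = -3283 - (-10)/(-38) = -3283 - (-1)*(-10)/38 = -3283 - 1*5/19 = -3283 - 5/19 = -62382/19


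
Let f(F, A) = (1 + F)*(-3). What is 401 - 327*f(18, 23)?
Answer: 19040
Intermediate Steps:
f(F, A) = -3 - 3*F
401 - 327*f(18, 23) = 401 - 327*(-3 - 3*18) = 401 - 327*(-3 - 54) = 401 - 327*(-57) = 401 + 18639 = 19040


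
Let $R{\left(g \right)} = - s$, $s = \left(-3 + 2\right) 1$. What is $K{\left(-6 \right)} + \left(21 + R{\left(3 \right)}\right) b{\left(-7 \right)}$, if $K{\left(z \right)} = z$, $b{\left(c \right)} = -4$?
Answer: $-94$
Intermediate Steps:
$s = -1$ ($s = \left(-1\right) 1 = -1$)
$R{\left(g \right)} = 1$ ($R{\left(g \right)} = \left(-1\right) \left(-1\right) = 1$)
$K{\left(-6 \right)} + \left(21 + R{\left(3 \right)}\right) b{\left(-7 \right)} = -6 + \left(21 + 1\right) \left(-4\right) = -6 + 22 \left(-4\right) = -6 - 88 = -94$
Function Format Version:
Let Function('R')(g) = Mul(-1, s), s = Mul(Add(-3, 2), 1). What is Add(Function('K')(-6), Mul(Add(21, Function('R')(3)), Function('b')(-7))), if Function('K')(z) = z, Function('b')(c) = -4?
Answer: -94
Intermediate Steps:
s = -1 (s = Mul(-1, 1) = -1)
Function('R')(g) = 1 (Function('R')(g) = Mul(-1, -1) = 1)
Add(Function('K')(-6), Mul(Add(21, Function('R')(3)), Function('b')(-7))) = Add(-6, Mul(Add(21, 1), -4)) = Add(-6, Mul(22, -4)) = Add(-6, -88) = -94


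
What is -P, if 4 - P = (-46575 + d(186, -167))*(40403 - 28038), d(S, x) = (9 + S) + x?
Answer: -575553659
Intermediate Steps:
d(S, x) = 9 + S + x
P = 575553659 (P = 4 - (-46575 + (9 + 186 - 167))*(40403 - 28038) = 4 - (-46575 + 28)*12365 = 4 - (-46547)*12365 = 4 - 1*(-575553655) = 4 + 575553655 = 575553659)
-P = -1*575553659 = -575553659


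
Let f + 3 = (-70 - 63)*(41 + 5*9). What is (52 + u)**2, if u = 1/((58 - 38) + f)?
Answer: 352706519881/130439241 ≈ 2704.0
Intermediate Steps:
f = -11441 (f = -3 + (-70 - 63)*(41 + 5*9) = -3 - 133*(41 + 45) = -3 - 133*86 = -3 - 11438 = -11441)
u = -1/11421 (u = 1/((58 - 38) - 11441) = 1/(20 - 11441) = 1/(-11421) = -1/11421 ≈ -8.7558e-5)
(52 + u)**2 = (52 - 1/11421)**2 = (593891/11421)**2 = 352706519881/130439241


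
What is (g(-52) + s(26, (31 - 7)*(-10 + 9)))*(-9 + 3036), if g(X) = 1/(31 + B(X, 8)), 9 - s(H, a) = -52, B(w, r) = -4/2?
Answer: 5357790/29 ≈ 1.8475e+5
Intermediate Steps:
B(w, r) = -2 (B(w, r) = -4*½ = -2)
s(H, a) = 61 (s(H, a) = 9 - 1*(-52) = 9 + 52 = 61)
g(X) = 1/29 (g(X) = 1/(31 - 2) = 1/29)
(g(-52) + s(26, (31 - 7)*(-10 + 9)))*(-9 + 3036) = (1/29 + 61)*(-9 + 3036) = (1770/29)*3027 = 5357790/29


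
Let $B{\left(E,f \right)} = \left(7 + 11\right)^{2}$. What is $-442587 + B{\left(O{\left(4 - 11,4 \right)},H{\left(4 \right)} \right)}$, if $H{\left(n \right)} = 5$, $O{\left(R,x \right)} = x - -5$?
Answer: $-442263$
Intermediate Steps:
$O{\left(R,x \right)} = 5 + x$ ($O{\left(R,x \right)} = x + 5 = 5 + x$)
$B{\left(E,f \right)} = 324$ ($B{\left(E,f \right)} = 18^{2} = 324$)
$-442587 + B{\left(O{\left(4 - 11,4 \right)},H{\left(4 \right)} \right)} = -442587 + 324 = -442263$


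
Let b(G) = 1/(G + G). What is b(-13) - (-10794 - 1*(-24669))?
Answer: -360751/26 ≈ -13875.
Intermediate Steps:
b(G) = 1/(2*G)
b(-13) - (-10794 - 1*(-24669)) = (½)/(-13) - (-10794 - 1*(-24669)) = (½)*(-1/13) - (-10794 + 24669) = -1/26 - 1*13875 = -1/26 - 13875 = -360751/26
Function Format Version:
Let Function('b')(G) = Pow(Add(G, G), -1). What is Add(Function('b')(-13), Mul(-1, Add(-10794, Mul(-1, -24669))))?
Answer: Rational(-360751, 26) ≈ -13875.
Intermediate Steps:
Function('b')(G) = Mul(Rational(1, 2), Pow(G, -1)) (Function('b')(G) = Pow(Mul(2, G), -1) = Mul(Rational(1, 2), Pow(G, -1)))
Add(Function('b')(-13), Mul(-1, Add(-10794, Mul(-1, -24669)))) = Add(Mul(Rational(1, 2), Pow(-13, -1)), Mul(-1, Add(-10794, Mul(-1, -24669)))) = Add(Mul(Rational(1, 2), Rational(-1, 13)), Mul(-1, Add(-10794, 24669))) = Add(Rational(-1, 26), Mul(-1, 13875)) = Add(Rational(-1, 26), -13875) = Rational(-360751, 26)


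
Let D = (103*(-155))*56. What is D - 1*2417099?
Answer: -3311139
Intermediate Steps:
D = -894040 (D = -15965*56 = -894040)
D - 1*2417099 = -894040 - 1*2417099 = -894040 - 2417099 = -3311139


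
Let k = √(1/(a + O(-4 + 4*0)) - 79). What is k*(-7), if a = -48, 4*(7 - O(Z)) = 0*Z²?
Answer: -126*I*√410/41 ≈ -62.227*I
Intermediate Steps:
O(Z) = 7 (O(Z) = 7 - 0*Z² = 7 - ¼*0 = 7 + 0 = 7)
k = 18*I*√410/41 (k = √(1/(-48 + 7) - 79) = √(1/(-41) - 79) = √(-1/41 - 79) = √(-3240/41) = 18*I*√410/41 ≈ 8.8896*I)
k*(-7) = (18*I*√410/41)*(-7) = -126*I*√410/41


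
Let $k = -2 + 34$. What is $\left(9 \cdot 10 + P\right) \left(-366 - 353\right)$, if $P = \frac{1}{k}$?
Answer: $- \frac{2071439}{32} \approx -64733.0$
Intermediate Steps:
$k = 32$
$P = \frac{1}{32} \approx 0.03125$
$\left(9 \cdot 10 + P\right) \left(-366 - 353\right) = \left(9 \cdot 10 + \frac{1}{32}\right) \left(-366 - 353\right) = \left(90 + \frac{1}{32}\right) \left(-719\right) = \frac{2881}{32} \left(-719\right) = - \frac{2071439}{32}$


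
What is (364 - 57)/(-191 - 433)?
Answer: -307/624 ≈ -0.49199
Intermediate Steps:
(364 - 57)/(-191 - 433) = 307/(-624) = 307*(-1/624) = -307/624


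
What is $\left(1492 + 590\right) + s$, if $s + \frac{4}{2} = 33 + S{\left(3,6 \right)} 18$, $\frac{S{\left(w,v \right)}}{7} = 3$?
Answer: $2491$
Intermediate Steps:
$S{\left(w,v \right)} = 21$ ($S{\left(w,v \right)} = 7 \cdot 3 = 21$)
$s = 409$ ($s = -2 + \left(33 + 21 \cdot 18\right) = -2 + \left(33 + 378\right) = -2 + 411 = 409$)
$\left(1492 + 590\right) + s = \left(1492 + 590\right) + 409 = 2082 + 409 = 2491$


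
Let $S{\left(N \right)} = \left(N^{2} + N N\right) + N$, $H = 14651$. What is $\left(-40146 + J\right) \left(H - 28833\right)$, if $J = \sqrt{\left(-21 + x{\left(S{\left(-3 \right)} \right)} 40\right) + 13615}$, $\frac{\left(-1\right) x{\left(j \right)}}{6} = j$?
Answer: $569350572 - 14182 \sqrt{9994} \approx 5.6793 \cdot 10^{8}$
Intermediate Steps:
$S{\left(N \right)} = N + 2 N^{2}$ ($S{\left(N \right)} = \left(N^{2} + N^{2}\right) + N = 2 N^{2} + N = N + 2 N^{2}$)
$x{\left(j \right)} = - 6 j$
$J = \sqrt{9994}$ ($J = \sqrt{\left(-21 + - 6 \left(- 3 \left(1 + 2 \left(-3\right)\right)\right) 40\right) + 13615} = \sqrt{\left(-21 + - 6 \left(- 3 \left(1 - 6\right)\right) 40\right) + 13615} = \sqrt{\left(-21 + - 6 \left(\left(-3\right) \left(-5\right)\right) 40\right) + 13615} = \sqrt{\left(-21 + \left(-6\right) 15 \cdot 40\right) + 13615} = \sqrt{\left(-21 - 3600\right) + 13615} = \sqrt{-3621 + 13615} = \sqrt{9994} \approx 99.97$)
$\left(-40146 + J\right) \left(H - 28833\right) = \left(-40146 + \sqrt{9994}\right) \left(14651 - 28833\right) = \left(-40146 + \sqrt{9994}\right) \left(-14182\right) = 569350572 - 14182 \sqrt{9994}$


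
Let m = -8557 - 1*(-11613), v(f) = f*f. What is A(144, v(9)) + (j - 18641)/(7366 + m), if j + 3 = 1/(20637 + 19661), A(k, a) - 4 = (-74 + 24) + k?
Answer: 13469096059/139995252 ≈ 96.211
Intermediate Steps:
v(f) = f**2
A(k, a) = -46 + k (A(k, a) = 4 + ((-74 + 24) + k) = 4 + (-50 + k) = -46 + k)
m = 3056 (m = -8557 + 11613 = 3056)
j = -120893/40298 (j = -3 + 1/(20637 + 19661) = -3 + 1/40298 = -120893/40298 ≈ -3.0000)
A(144, v(9)) + (j - 18641)/(7366 + m) = (-46 + 144) + (-120893/40298 - 18641)/(7366 + 3056) = 98 - 751315911/40298/10422 = 98 - 751315911/40298*1/10422 = 98 - 250438637/139995252 = 13469096059/139995252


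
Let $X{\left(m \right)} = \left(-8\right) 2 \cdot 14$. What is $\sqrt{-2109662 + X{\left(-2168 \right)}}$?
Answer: $i \sqrt{2109886} \approx 1452.5 i$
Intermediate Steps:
$X{\left(m \right)} = -224$ ($X{\left(m \right)} = \left(-16\right) 14 = -224$)
$\sqrt{-2109662 + X{\left(-2168 \right)}} = \sqrt{-2109662 - 224} = \sqrt{-2109886} = i \sqrt{2109886}$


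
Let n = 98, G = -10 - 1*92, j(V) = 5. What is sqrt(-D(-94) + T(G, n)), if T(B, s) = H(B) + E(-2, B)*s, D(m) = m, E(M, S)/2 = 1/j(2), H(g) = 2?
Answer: 26*sqrt(5)/5 ≈ 11.628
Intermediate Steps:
G = -102 (G = -10 - 92 = -102)
E(M, S) = 2/5 (E(M, S) = 2*(1/5) = 2/5)
T(B, s) = 2 + 2*s/5
sqrt(-D(-94) + T(G, n)) = sqrt(-1*(-94) + (2 + (2/5)*98)) = sqrt(94 + (2 + 196/5)) = sqrt(94 + 206/5) = sqrt(676/5) = 26*sqrt(5)/5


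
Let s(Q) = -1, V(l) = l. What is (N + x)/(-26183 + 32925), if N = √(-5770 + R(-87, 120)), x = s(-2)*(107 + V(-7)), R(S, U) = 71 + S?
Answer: -50/3371 + I*√5786/6742 ≈ -0.014832 + 0.011282*I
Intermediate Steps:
x = -100 (x = -(107 - 7) = -1*100 = -100)
N = I*√5786 (N = √(-5770 + (71 - 87)) = √(-5770 - 16) = √(-5786) = I*√5786 ≈ 76.066*I)
(N + x)/(-26183 + 32925) = (I*√5786 - 100)/(-26183 + 32925) = (-100 + I*√5786)/6742 = (-100 + I*√5786)*(1/6742) = -50/3371 + I*√5786/6742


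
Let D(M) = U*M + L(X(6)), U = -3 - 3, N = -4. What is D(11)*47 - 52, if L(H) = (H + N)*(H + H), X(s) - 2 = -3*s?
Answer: 26926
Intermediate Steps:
X(s) = 2 - 3*s
L(H) = 2*H*(-4 + H) (L(H) = (H - 4)*(H + H) = (-4 + H)*(2*H) = 2*H*(-4 + H))
U = -6
D(M) = 640 - 6*M (D(M) = -6*M + 2*(2 - 3*6)*(-4 + (2 - 3*6)) = -6*M + 2*(2 - 18)*(-4 + (2 - 18)) = -6*M + 2*(-16)*(-4 - 16) = -6*M + 2*(-16)*(-20) = -6*M + 640 = 640 - 6*M)
D(11)*47 - 52 = (640 - 6*11)*47 - 52 = (640 - 66)*47 - 52 = 574*47 - 52 = 26978 - 52 = 26926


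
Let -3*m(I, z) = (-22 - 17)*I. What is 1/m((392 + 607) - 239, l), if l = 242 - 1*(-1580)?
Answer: 1/9880 ≈ 0.00010121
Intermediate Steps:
l = 1822 (l = 242 + 1580 = 1822)
m(I, z) = 13*I (m(I, z) = -(-22 - 17)*I/3 = -(-13)*I = 13*I)
1/m((392 + 607) - 239, l) = 1/(13*((392 + 607) - 239)) = 1/(13*(999 - 239)) = 1/(13*760) = 1/9880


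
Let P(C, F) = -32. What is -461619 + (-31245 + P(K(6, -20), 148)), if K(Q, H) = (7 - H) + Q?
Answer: -492896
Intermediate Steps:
K(Q, H) = 7 + Q - H
-461619 + (-31245 + P(K(6, -20), 148)) = -461619 + (-31245 - 32) = -461619 - 31277 = -492896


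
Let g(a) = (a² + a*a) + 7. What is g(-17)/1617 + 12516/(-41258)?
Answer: 13257/226919 ≈ 0.058422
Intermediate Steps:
g(a) = 7 + 2*a² (g(a) = (a² + a²) + 7 = 2*a² + 7 = 7 + 2*a²)
g(-17)/1617 + 12516/(-41258) = (7 + 2*(-17)²)/1617 + 12516/(-41258) = (7 + 2*289)*(1/1617) + 12516*(-1/41258) = (7 + 578)*(1/1617) - 894/2947 = 585*(1/1617) - 894/2947 = 195/539 - 894/2947 = 13257/226919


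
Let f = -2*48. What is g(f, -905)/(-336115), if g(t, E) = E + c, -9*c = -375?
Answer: 518/201669 ≈ 0.0025686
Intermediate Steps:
c = 125/3 (c = -⅑*(-375) = 125/3 ≈ 41.667)
f = -96
g(t, E) = 125/3 + E (g(t, E) = E + 125/3 = 125/3 + E)
g(f, -905)/(-336115) = (125/3 - 905)/(-336115) = -2590/3*(-1/336115) = 518/201669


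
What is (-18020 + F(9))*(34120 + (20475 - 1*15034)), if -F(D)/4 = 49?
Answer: -720643176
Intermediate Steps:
F(D) = -196 (F(D) = -4*49 = -196)
(-18020 + F(9))*(34120 + (20475 - 1*15034)) = (-18020 - 196)*(34120 + (20475 - 1*15034)) = -18216*(34120 + (20475 - 15034)) = -18216*(34120 + 5441) = -18216*39561 = -720643176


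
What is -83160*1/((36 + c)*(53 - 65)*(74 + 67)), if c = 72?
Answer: 385/846 ≈ 0.45508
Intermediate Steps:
-83160*1/((36 + c)*(53 - 65)*(74 + 67)) = -83160*1/((36 + 72)*(53 - 65)*(74 + 67)) = -83160/(108*(141*(-12))) = -83160/(108*(-1692)) = -83160/(-182736) = -83160*(-1/182736) = 385/846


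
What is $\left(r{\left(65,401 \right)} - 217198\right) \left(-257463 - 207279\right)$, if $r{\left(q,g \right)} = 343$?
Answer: $100781626410$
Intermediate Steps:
$\left(r{\left(65,401 \right)} - 217198\right) \left(-257463 - 207279\right) = \left(343 - 217198\right) \left(-257463 - 207279\right) = \left(-216855\right) \left(-464742\right) = 100781626410$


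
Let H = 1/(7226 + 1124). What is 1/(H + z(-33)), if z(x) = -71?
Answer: -8350/592849 ≈ -0.014085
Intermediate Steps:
H = 1/8350 ≈ 0.00011976
1/(H + z(-33)) = 1/(1/8350 - 71) = 1/(-592849/8350) = -8350/592849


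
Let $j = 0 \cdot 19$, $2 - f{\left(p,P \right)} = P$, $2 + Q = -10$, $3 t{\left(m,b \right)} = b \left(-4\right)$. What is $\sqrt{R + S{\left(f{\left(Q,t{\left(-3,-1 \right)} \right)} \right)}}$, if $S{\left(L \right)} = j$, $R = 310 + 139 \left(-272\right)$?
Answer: $i \sqrt{37498} \approx 193.64 i$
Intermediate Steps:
$t{\left(m,b \right)} = - \frac{4 b}{3}$ ($t{\left(m,b \right)} = \frac{b \left(-4\right)}{3} = \frac{\left(-4\right) b}{3} = - \frac{4 b}{3}$)
$Q = -12$ ($Q = -2 - 10 = -12$)
$R = -37498$ ($R = 310 - 37808 = -37498$)
$f{\left(p,P \right)} = 2 - P$
$j = 0$
$S{\left(L \right)} = 0$
$\sqrt{R + S{\left(f{\left(Q,t{\left(-3,-1 \right)} \right)} \right)}} = \sqrt{-37498 + 0} = \sqrt{-37498} = i \sqrt{37498}$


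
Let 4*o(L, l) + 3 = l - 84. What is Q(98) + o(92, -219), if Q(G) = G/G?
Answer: -151/2 ≈ -75.500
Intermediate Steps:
Q(G) = 1
o(L, l) = -87/4 + l/4 (o(L, l) = -3/4 + (l - 84)/4 = -3/4 + (-84 + l)/4 = -3/4 + (-21 + l/4) = -87/4 + l/4)
Q(98) + o(92, -219) = 1 + (-87/4 + (1/4)*(-219)) = 1 + (-87/4 - 219/4) = 1 - 153/2 = -151/2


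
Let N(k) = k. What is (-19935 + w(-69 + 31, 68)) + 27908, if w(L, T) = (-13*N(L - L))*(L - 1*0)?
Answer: 7973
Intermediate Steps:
w(L, T) = 0 (w(L, T) = (-13*(L - L))*(L - 1*0) = (-13*0)*(L + 0) = 0*L = 0)
(-19935 + w(-69 + 31, 68)) + 27908 = (-19935 + 0) + 27908 = -19935 + 27908 = 7973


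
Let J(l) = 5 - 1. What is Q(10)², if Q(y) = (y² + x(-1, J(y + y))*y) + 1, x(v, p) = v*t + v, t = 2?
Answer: 5041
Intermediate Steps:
J(l) = 4
x(v, p) = 3*v (x(v, p) = v*2 + v = 2*v + v = 3*v)
Q(y) = 1 + y² - 3*y (Q(y) = (y² + (3*(-1))*y) + 1 = (y² - 3*y) + 1 = 1 + y² - 3*y)
Q(10)² = (1 + 10² - 3*10)² = (1 + 100 - 30)² = 71² = 5041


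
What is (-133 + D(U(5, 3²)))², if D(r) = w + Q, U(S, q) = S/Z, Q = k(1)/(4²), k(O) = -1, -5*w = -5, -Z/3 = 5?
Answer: 4464769/256 ≈ 17441.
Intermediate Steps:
Z = -15 (Z = -3*5 = -15)
w = 1 (w = -⅕*(-5) = 1)
Q = -1/16 (Q = -1/(4²) = -1/16 ≈ -0.062500)
U(S, q) = -S/15 (U(S, q) = S/(-15) = S*(-1/15) = -S/15)
D(r) = 15/16 (D(r) = 1 - 1/16 = 15/16)
(-133 + D(U(5, 3²)))² = (-133 + 15/16)² = (-2113/16)² = 4464769/256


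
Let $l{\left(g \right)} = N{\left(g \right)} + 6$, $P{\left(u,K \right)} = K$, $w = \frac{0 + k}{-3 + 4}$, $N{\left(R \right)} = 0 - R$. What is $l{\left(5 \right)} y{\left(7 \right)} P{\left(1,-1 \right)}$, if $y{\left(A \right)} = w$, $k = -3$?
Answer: $3$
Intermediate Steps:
$N{\left(R \right)} = - R$
$w = -3$ ($w = \frac{0 - 3}{-3 + 4} = - \frac{3}{1} = \left(-3\right) 1 = -3$)
$y{\left(A \right)} = -3$
$l{\left(g \right)} = 6 - g$ ($l{\left(g \right)} = - g + 6 = 6 - g$)
$l{\left(5 \right)} y{\left(7 \right)} P{\left(1,-1 \right)} = \left(6 - 5\right) \left(-3\right) \left(-1\right) = 1 \left(-3\right) \left(-1\right) = \left(-3\right) \left(-1\right) = 3$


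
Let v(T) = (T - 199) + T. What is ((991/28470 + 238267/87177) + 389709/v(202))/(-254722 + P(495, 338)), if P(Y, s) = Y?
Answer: -64575897516973/8623303299877110 ≈ -0.0074885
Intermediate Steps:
v(T) = -199 + 2*T (v(T) = (-199 + T) + T = -199 + 2*T)
((991/28470 + 238267/87177) + 389709/v(202))/(-254722 + P(495, 338)) = ((991/28470 + 238267/87177) + 389709/(-199 + 2*202))/(-254722 + 495) = ((991*(1/28470) + 238267*(1/87177)) + 389709/(-199 + 404))/(-254227) = ((991/28470 + 238267/87177) + 389709/205)*(-1/254227) = (2289951299/827309730 + 389709*(1/205))*(-1/254227) = (2289951299/827309730 + 389709/205)*(-1/254227) = (64575897516973/33919698930)*(-1/254227) = -64575897516973/8623303299877110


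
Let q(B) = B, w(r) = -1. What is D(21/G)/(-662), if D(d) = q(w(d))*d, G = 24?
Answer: 7/5296 ≈ 0.0013218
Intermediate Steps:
D(d) = -d
D(21/G)/(-662) = -21/24/(-662) = -21/24*(-1/662) = -1*7/8*(-1/662) = -7/8*(-1/662) = 7/5296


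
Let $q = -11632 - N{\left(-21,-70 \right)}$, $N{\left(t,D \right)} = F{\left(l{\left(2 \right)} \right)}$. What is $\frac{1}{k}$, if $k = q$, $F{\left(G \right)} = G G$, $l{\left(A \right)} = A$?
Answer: $- \frac{1}{11636} \approx -8.594 \cdot 10^{-5}$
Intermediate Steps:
$F{\left(G \right)} = G^{2}$
$N{\left(t,D \right)} = 4$ ($N{\left(t,D \right)} = 2^{2} = 4$)
$q = -11636$ ($q = -11632 - 4 = -11636$)
$k = -11636$
$\frac{1}{k} = \frac{1}{-11636} = - \frac{1}{11636}$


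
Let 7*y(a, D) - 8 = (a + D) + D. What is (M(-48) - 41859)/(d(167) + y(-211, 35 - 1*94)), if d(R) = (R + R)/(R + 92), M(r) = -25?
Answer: 1549708/1649 ≈ 939.79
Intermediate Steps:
y(a, D) = 8/7 + a/7 + 2*D/7 (y(a, D) = 8/7 + ((a + D) + D)/7 = 8/7 + ((D + a) + D)/7 = 8/7 + (a + 2*D)/7 = 8/7 + (a/7 + 2*D/7) = 8/7 + a/7 + 2*D/7)
d(R) = 2*R/(92 + R) (d(R) = (2*R)/(92 + R) = 2*R/(92 + R))
(M(-48) - 41859)/(d(167) + y(-211, 35 - 1*94)) = (-25 - 41859)/(2*167/(92 + 167) + (8/7 + (⅐)*(-211) + 2*(35 - 1*94)/7)) = -41884/(2*167/259 + (8/7 - 211/7 + 2*(35 - 94)/7)) = -41884/(2*167*(1/259) + (8/7 - 211/7 + (2/7)*(-59))) = -41884/(334/259 + (8/7 - 211/7 - 118/7)) = -41884/(334/259 - 321/7) = -41884/(-1649/37) = -41884*(-37/1649) = 1549708/1649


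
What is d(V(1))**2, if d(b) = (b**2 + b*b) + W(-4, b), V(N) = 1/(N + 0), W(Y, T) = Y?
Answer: 4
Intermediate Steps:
V(N) = 1/N
d(b) = -4 + 2*b**2 (d(b) = (b**2 + b*b) - 4 = (b**2 + b**2) - 4 = 2*b**2 - 4 = -4 + 2*b**2)
d(V(1))**2 = (-4 + 2*(1/1)**2)**2 = (-4 + 2*1**2)**2 = (-4 + 2*1)**2 = (-4 + 2)**2 = (-2)**2 = 4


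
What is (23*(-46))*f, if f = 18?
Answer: -19044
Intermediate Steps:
(23*(-46))*f = (23*(-46))*18 = -1058*18 = -19044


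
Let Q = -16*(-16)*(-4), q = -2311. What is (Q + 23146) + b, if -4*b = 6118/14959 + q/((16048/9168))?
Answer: 192495097757/8573644 ≈ 22452.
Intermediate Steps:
b = 2828945189/8573644 (b = -(6118/14959 - 2311/(16048/9168))/4 = -(6118*(1/14959) - 2311/(16048*(1/9168)))/4 = -(874/2137 - 2311/1003/573)/4 = -(874/2137 - 2311*573/1003)/4 = -(874/2137 - 1324203/1003)/4 = -1/4*(-2828945189/2143411) = 2828945189/8573644 ≈ 329.96)
Q = -1024 (Q = 256*(-4) = -1024)
(Q + 23146) + b = (-1024 + 23146) + 2828945189/8573644 = 22122 + 2828945189/8573644 = 192495097757/8573644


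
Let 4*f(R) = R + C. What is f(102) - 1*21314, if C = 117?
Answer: -85037/4 ≈ -21259.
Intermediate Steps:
f(R) = 117/4 + R/4 (f(R) = (R + 117)/4 = (117 + R)/4 = 117/4 + R/4)
f(102) - 1*21314 = (117/4 + (¼)*102) - 1*21314 = (117/4 + 51/2) - 21314 = 219/4 - 21314 = -85037/4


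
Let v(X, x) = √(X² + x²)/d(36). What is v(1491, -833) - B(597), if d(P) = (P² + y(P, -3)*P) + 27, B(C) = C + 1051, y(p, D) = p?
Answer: -1648 + 7*√59530/2619 ≈ -1647.3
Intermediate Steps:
B(C) = 1051 + C
d(P) = 27 + 2*P² (d(P) = (P² + P*P) + 27 = (P² + P²) + 27 = 2*P² + 27 = 27 + 2*P²)
v(X, x) = √(X² + x²)/2619 (v(X, x) = √(X² + x²)/(27 + 2*36²) = √(X² + x²)/(27 + 2*1296) = √(X² + x²)/(27 + 2592) = √(X² + x²)/2619)
v(1491, -833) - B(597) = √(1491² + (-833)²)/2619 - (1051 + 597) = √(2223081 + 693889)/2619 - 1*1648 = √2916970/2619 - 1648 = (7*√59530)/2619 - 1648 = 7*√59530/2619 - 1648 = -1648 + 7*√59530/2619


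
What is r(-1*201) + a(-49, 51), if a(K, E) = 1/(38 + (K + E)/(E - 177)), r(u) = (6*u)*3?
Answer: -8657811/2393 ≈ -3618.0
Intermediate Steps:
r(u) = 18*u
a(K, E) = 1/(38 + (E + K)/(-177 + E))
r(-1*201) + a(-49, 51) = 18*(-1*201) + (-177 + 51)/(-6726 - 49 + 39*51) = 18*(-201) - 126/(-6726 - 49 + 1989) = -3618 - 126/(-4786) = -3618 - 1/4786*(-126) = -3618 + 63/2393 = -8657811/2393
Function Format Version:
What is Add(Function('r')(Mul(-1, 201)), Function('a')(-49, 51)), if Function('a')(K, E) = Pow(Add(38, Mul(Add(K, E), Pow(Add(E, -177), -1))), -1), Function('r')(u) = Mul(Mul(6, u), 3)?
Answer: Rational(-8657811, 2393) ≈ -3618.0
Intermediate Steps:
Function('r')(u) = Mul(18, u)
Function('a')(K, E) = Pow(Add(38, Mul(Pow(Add(-177, E), -1), Add(E, K))), -1) (Function('a')(K, E) = Pow(Add(38, Mul(Add(E, K), Pow(Add(-177, E), -1))), -1) = Pow(Add(38, Mul(Pow(Add(-177, E), -1), Add(E, K))), -1))
Add(Function('r')(Mul(-1, 201)), Function('a')(-49, 51)) = Add(Mul(18, Mul(-1, 201)), Mul(Pow(Add(-6726, -49, Mul(39, 51)), -1), Add(-177, 51))) = Add(Mul(18, -201), Mul(Pow(Add(-6726, -49, 1989), -1), -126)) = Add(-3618, Mul(Pow(-4786, -1), -126)) = Add(-3618, Mul(Rational(-1, 4786), -126)) = Add(-3618, Rational(63, 2393)) = Rational(-8657811, 2393)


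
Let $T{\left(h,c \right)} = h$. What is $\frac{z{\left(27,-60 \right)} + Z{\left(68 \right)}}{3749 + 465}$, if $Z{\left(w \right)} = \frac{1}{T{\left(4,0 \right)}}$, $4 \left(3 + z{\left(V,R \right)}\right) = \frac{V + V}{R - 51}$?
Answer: $- \frac{425}{623672} \approx -0.00068145$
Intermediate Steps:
$z{\left(V,R \right)} = -3 + \frac{V}{2 \left(-51 + R\right)}$ ($z{\left(V,R \right)} = -3 + \frac{\left(V + V\right) \frac{1}{R - 51}}{4} = -3 + \frac{2 V \frac{1}{-51 + R}}{4} = -3 + \frac{V}{2 \left(-51 + R\right)}$)
$Z{\left(w \right)} = \frac{1}{4}$
$\frac{z{\left(27,-60 \right)} + Z{\left(68 \right)}}{3749 + 465} = \frac{\frac{306 + 27 - -360}{2 \left(-51 - 60\right)} + \frac{1}{4}}{3749 + 465} = \frac{\frac{306 + 27 + 360}{2 \left(-111\right)} + \frac{1}{4}}{4214} = \left(\frac{1}{2} \left(- \frac{1}{111}\right) 693 + \frac{1}{4}\right) \frac{1}{4214} = \left(- \frac{231}{74} + \frac{1}{4}\right) \frac{1}{4214} = \left(- \frac{425}{148}\right) \frac{1}{4214} = - \frac{425}{623672}$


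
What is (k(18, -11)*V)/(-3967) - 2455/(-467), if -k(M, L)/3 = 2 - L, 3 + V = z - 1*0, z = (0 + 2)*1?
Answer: 9720772/1852589 ≈ 5.2471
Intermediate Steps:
z = 2 (z = 2*1 = 2)
V = -1 (V = -3 + (2 - 1*0) = -3 + (2 + 0) = -3 + 2 = -1)
k(M, L) = -6 + 3*L (k(M, L) = -3*(2 - L) = -6 + 3*L)
(k(18, -11)*V)/(-3967) - 2455/(-467) = ((-6 + 3*(-11))*(-1))/(-3967) - 2455/(-467) = ((-6 - 33)*(-1))*(-1/3967) - 2455*(-1/467) = -39*(-1)*(-1/3967) + 2455/467 = 39*(-1/3967) + 2455/467 = -39/3967 + 2455/467 = 9720772/1852589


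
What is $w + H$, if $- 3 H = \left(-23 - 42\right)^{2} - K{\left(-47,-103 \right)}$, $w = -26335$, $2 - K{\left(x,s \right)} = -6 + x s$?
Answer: $- \frac{88063}{3} \approx -29354.0$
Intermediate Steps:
$K{\left(x,s \right)} = 8 - s x$ ($K{\left(x,s \right)} = 2 - \left(-6 + x s\right) = 2 - \left(-6 + s x\right) = 8 - s x$)
$H = - \frac{9058}{3}$ ($H = - \frac{\left(-23 - 42\right)^{2} - \left(8 - \left(-103\right) \left(-47\right)\right)}{3} = - \frac{\left(-65\right)^{2} - \left(8 - 4841\right)}{3} = - \frac{4225 - -4833}{3} = - \frac{4225 + 4833}{3} = \left(- \frac{1}{3}\right) 9058 = - \frac{9058}{3} \approx -3019.3$)
$w + H = -26335 - \frac{9058}{3} = - \frac{88063}{3}$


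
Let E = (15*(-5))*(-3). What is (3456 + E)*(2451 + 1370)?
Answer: 14065101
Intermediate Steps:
E = 225 (E = -75*(-3) = 225)
(3456 + E)*(2451 + 1370) = (3456 + 225)*(2451 + 1370) = 3681*3821 = 14065101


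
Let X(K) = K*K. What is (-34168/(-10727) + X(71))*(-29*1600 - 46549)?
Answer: -5029375117275/10727 ≈ -4.6885e+8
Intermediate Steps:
X(K) = K**2
(-34168/(-10727) + X(71))*(-29*1600 - 46549) = (-34168/(-10727) + 71**2)*(-29*1600 - 46549) = (-34168*(-1/10727) + 5041)*(-46400 - 46549) = (34168/10727 + 5041)*(-92949) = (54108975/10727)*(-92949) = -5029375117275/10727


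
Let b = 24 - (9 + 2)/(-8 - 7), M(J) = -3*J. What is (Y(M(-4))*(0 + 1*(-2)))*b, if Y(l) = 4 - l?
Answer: 5936/15 ≈ 395.73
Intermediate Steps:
b = 371/15 (b = 24 - 11/(-15) = 24 - 11*(-1)/15 = 24 - 1*(-11/15) = 24 + 11/15 = 371/15 ≈ 24.733)
(Y(M(-4))*(0 + 1*(-2)))*b = ((4 - (-3)*(-4))*(0 + 1*(-2)))*(371/15) = ((4 - 1*12)*(0 - 2))*(371/15) = ((4 - 12)*(-2))*(371/15) = -8*(-2)*(371/15) = 16*(371/15) = 5936/15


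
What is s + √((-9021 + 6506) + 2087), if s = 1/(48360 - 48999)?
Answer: -1/639 + 2*I*√107 ≈ -0.0015649 + 20.688*I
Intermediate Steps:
s = -1/639 (s = 1/(-639) = -1/639 ≈ -0.0015649)
s + √((-9021 + 6506) + 2087) = -1/639 + √((-9021 + 6506) + 2087) = -1/639 + √(-2515 + 2087) = -1/639 + √(-428) = -1/639 + 2*I*√107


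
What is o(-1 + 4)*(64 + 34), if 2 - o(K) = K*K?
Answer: -686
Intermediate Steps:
o(K) = 2 - K² (o(K) = 2 - K*K = 2 - K²)
o(-1 + 4)*(64 + 34) = (2 - (-1 + 4)²)*(64 + 34) = (2 - 1*3²)*98 = (2 - 1*9)*98 = (2 - 9)*98 = -7*98 = -686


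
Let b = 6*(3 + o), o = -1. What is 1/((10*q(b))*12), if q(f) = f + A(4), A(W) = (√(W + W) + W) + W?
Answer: 1/2352 - √2/23520 ≈ 0.00036504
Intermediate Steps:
A(W) = 2*W + √2*√W (A(W) = (√(2*W) + W) + W = (√2*√W + W) + W = (W + √2*√W) + W = 2*W + √2*√W)
b = 12 (b = 6*(3 - 1) = 6*2 = 12)
q(f) = 8 + f + 2*√2 (q(f) = f + (2*4 + √2*√4) = f + (8 + √2*2) = f + (8 + 2*√2) = 8 + f + 2*√2)
1/((10*q(b))*12) = 1/((10*(8 + 12 + 2*√2))*12) = 1/((10*(20 + 2*√2))*12) = 1/((200 + 20*√2)*12) = 1/(2400 + 240*√2)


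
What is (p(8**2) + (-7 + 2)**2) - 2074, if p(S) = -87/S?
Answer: -131223/64 ≈ -2050.4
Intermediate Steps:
(p(8**2) + (-7 + 2)**2) - 2074 = (-87/(8**2) + (-7 + 2)**2) - 2074 = (-87/64 + (-5)**2) - 2074 = (-87*1/64 + 25) - 2074 = (-87/64 + 25) - 2074 = 1513/64 - 2074 = -131223/64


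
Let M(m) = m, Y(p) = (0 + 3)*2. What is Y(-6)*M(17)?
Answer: 102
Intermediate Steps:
Y(p) = 6 (Y(p) = 3*2 = 6)
Y(-6)*M(17) = 6*17 = 102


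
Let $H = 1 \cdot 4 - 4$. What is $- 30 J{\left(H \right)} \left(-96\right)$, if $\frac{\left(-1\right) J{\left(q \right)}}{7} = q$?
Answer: $0$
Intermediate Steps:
$H = 0$ ($H = 4 - 4 = 0$)
$J{\left(q \right)} = - 7 q$
$- 30 J{\left(H \right)} \left(-96\right) = - 30 \left(\left(-7\right) 0\right) \left(-96\right) = \left(-30\right) 0 \left(-96\right) = 0 \left(-96\right) = 0$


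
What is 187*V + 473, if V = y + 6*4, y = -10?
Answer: 3091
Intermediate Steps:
V = 14 (V = -10 + 6*4 = -10 + 24 = 14)
187*V + 473 = 187*14 + 473 = 2618 + 473 = 3091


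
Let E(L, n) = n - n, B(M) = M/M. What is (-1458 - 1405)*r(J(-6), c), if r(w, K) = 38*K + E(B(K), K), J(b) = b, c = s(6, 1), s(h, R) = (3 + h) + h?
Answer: -1631910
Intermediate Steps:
B(M) = 1
s(h, R) = 3 + 2*h
E(L, n) = 0
c = 15 (c = 3 + 2*6 = 3 + 12 = 15)
r(w, K) = 38*K (r(w, K) = 38*K + 0 = 38*K)
(-1458 - 1405)*r(J(-6), c) = (-1458 - 1405)*(38*15) = -2863*570 = -1631910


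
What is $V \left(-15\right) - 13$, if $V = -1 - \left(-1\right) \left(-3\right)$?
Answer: $47$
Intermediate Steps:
$V = -4$ ($V = -1 - 3 = -4$)
$V \left(-15\right) - 13 = \left(-4\right) \left(-15\right) - 13 = 60 - 13 = 47$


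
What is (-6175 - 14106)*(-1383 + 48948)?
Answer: -964665765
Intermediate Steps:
(-6175 - 14106)*(-1383 + 48948) = -20281*47565 = -964665765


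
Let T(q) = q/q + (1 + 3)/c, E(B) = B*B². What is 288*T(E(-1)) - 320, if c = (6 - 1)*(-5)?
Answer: -1952/25 ≈ -78.080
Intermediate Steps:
E(B) = B³
c = -25 (c = 5*(-5) = -25)
T(q) = 21/25 (T(q) = q/q + (1 + 3)/(-25) = 1 + 4*(-1/25) = 1 - 4/25 = 21/25)
288*T(E(-1)) - 320 = 288*(21/25) - 320 = 6048/25 - 320 = -1952/25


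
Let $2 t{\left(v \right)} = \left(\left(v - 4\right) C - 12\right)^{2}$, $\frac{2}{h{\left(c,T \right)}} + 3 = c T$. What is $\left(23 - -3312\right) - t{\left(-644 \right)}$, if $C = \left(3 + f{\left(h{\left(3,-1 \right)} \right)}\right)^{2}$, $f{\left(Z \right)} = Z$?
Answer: $-10668865$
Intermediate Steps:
$h{\left(c,T \right)} = \frac{2}{-3 + T c}$ ($h{\left(c,T \right)} = \frac{2}{-3 + c T} = \frac{2}{-3 + T c}$)
$C = \frac{64}{9}$ ($C = \left(3 + \frac{2}{-3 - 3}\right)^{2} = \left(3 + \frac{2}{-6}\right)^{2} = \left(3 + 2 \left(- \frac{1}{6}\right)\right)^{2} = \left(3 - \frac{1}{3}\right)^{2} = \left(\frac{8}{3}\right)^{2} = \frac{64}{9} \approx 7.1111$)
$t{\left(v \right)} = \frac{\left(- \frac{364}{9} + \frac{64 v}{9}\right)^{2}}{2}$ ($t{\left(v \right)} = \frac{\left(\left(v - 4\right) \frac{64}{9} - 12\right)^{2}}{2} = \frac{\left(\left(-4 + v\right) \frac{64}{9} - 12\right)^{2}}{2} = \frac{\left(\left(- \frac{256}{9} + \frac{64 v}{9}\right) - 12\right)^{2}}{2} = \frac{\left(- \frac{364}{9} + \frac{64 v}{9}\right)^{2}}{2}$)
$\left(23 - -3312\right) - t{\left(-644 \right)} = \left(23 - -3312\right) - \frac{8 \left(-91 + 16 \left(-644\right)\right)^{2}}{81} = \left(23 + 3312\right) - \frac{8 \left(-91 - 10304\right)^{2}}{81} = 3335 - \frac{8 \left(-10395\right)^{2}}{81} = 3335 - \frac{8}{81} \cdot 108056025 = 3335 - 10672200 = -10668865$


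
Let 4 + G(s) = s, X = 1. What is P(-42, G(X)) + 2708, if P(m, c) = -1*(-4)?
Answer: 2712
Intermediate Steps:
G(s) = -4 + s
P(m, c) = 4
P(-42, G(X)) + 2708 = 4 + 2708 = 2712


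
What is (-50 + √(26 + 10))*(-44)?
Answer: 1936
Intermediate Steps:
(-50 + √(26 + 10))*(-44) = (-50 + √36)*(-44) = (-50 + 6)*(-44) = -44*(-44) = 1936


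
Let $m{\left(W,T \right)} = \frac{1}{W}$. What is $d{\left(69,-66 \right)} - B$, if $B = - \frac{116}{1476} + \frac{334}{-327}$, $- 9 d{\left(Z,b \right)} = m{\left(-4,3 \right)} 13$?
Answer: $\frac{235069}{160884} \approx 1.4611$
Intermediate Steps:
$d{\left(Z,b \right)} = \frac{13}{36}$ ($d{\left(Z,b \right)} = - \frac{\frac{1}{-4} \cdot 13}{9} = - \frac{\left(- \frac{1}{4}\right) 13}{9} = \left(- \frac{1}{9}\right) \left(- \frac{13}{4}\right) = \frac{13}{36}$)
$B = - \frac{44243}{40221}$ ($B = \left(-116\right) \frac{1}{1476} + 334 \left(- \frac{1}{327}\right) = - \frac{29}{369} - \frac{334}{327} = - \frac{44243}{40221} \approx -1.1$)
$d{\left(69,-66 \right)} - B = \frac{13}{36} - - \frac{44243}{40221} = \frac{13}{36} + \frac{44243}{40221} = \frac{235069}{160884}$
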